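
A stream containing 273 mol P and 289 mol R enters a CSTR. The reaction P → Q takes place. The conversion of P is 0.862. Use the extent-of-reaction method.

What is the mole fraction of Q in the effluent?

P reacted = 0.862 × 273 = 235.3 mol; ν_P = −1, so ξ = 235.3/1 = 235.3 mol.
Outlet amounts (n = n₀ + ν ξ):
  P: 273 − 1(235.3) = 37.67
  Q: 0 + 1(235.3) = 235.3
  R: 289 (inert)
Total out = 562 mol; y_Q = 235.3 / 562 = 0.4187.

0.419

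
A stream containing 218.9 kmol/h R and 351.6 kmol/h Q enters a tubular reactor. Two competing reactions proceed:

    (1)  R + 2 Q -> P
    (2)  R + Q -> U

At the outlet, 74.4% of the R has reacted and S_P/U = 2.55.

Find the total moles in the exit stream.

Conversion of R: R consumed = 0.744 × 218.9 = 162.9 kmol/h = 1ξ₁ + 1ξ₂.
Selectivity: 1ξ₁ / (1ξ₂) = 2.55 → ξ₁ = 2.55 ξ₂.
Substitute: (1·2.55 + 1) ξ₂ = 162.9 → ξ₂ = 45.88 kmol/h, ξ₁ = 117 kmol/h.
Outlet amounts (n = n₀ + Σ ν·ξ):
  R: 218.9 − 1(117) − 1(45.88) = 56.04
  Q: 351.6 − 2(117) − 1(45.88) = 71.75
  P: 0 + 1(117) = 117
  U: 0 + 1(45.88) = 45.88
Total out = 56.04 + 71.75 + 117 + 45.88 = 290.7 kmol/h.

291 kmol/h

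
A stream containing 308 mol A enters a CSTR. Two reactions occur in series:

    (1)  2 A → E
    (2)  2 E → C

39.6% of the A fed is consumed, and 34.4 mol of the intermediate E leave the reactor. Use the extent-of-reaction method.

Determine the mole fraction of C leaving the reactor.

Conversion of A: A consumed = 2ξ₁ = 0.396 × 308 → ξ₁ = 60.98 mol.
E balance: n_E = 0 + 1ξ₁ − 2ξ₂ = 34.4 → ξ₂ = (1·60.98 − 34.4)/2 = 13.29 mol.
Outlet amounts (n = n₀ + Σ ν·ξ):
  A: 308 − 2(60.98) = 186
  E: 0 + 1(60.98) − 2(13.29) = 34.4
  C: 0 + 1(13.29) = 13.29
Total out = 233.7 mol; y_C = 13.29 / 233.7 = 0.05687.

0.0569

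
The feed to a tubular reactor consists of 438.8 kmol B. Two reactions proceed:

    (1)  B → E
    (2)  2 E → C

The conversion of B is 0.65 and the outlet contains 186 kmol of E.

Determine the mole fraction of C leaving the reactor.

Conversion of B: B consumed = 1ξ₁ = 0.65 × 438.8 → ξ₁ = 285.2 kmol.
E balance: n_E = 0 + 1ξ₁ − 2ξ₂ = 186 → ξ₂ = (1·285.2 − 186)/2 = 49.61 kmol.
Outlet amounts (n = n₀ + Σ ν·ξ):
  B: 438.8 − 1(285.2) = 153.6
  E: 0 + 1(285.2) − 2(49.61) = 186
  C: 0 + 1(49.61) = 49.61
Total out = 389.2 kmol; y_C = 49.61 / 389.2 = 0.1275.

0.127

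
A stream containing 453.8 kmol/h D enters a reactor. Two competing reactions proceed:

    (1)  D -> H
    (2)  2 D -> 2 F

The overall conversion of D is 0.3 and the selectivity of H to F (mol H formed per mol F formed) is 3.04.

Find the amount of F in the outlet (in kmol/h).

Conversion of D: D consumed = 0.3 × 453.8 = 136.1 kmol/h = 1ξ₁ + 2ξ₂.
Selectivity: 1ξ₁ / (2ξ₂) = 3.04 → ξ₁ = 6.08 ξ₂.
Substitute: (1·6.08 + 2) ξ₂ = 136.1 → ξ₂ = 16.85 kmol/h, ξ₁ = 102.4 kmol/h.
Outlet amounts (n = n₀ + Σ ν·ξ):
  D: 453.8 − 1(102.4) − 2(16.85) = 317.7
  H: 0 + 1(102.4) = 102.4
  F: 0 + 2(16.85) = 33.7

33.7 kmol/h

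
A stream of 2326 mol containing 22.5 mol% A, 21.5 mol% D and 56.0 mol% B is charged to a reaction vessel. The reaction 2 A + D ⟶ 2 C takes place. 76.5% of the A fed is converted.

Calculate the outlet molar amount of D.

A reacted = 0.765 × 523.4 = 400.4 mol; ν_A = −2, so ξ = 400.4/2 = 200.2 mol.
Outlet amounts (n = n₀ + ν ξ):
  A: 523.4 − 2(200.2) = 123
  D: 500.1 − 1(200.2) = 299.9
  C: 0 + 2(200.2) = 400.4
  B: 1303 (inert)

300 mol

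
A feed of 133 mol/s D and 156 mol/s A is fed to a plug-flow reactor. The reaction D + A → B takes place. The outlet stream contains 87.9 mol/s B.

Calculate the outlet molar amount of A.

68.1 mol/s

For B: n = n₀ + 1ξ → 87.9 = 0 + 1ξ, giving ξ = 87.9 mol/s.
Outlet amounts (n = n₀ + ν ξ):
  D: 133 − 1(87.9) = 45.1
  A: 156 − 1(87.9) = 68.1
  B: 0 + 1(87.9) = 87.9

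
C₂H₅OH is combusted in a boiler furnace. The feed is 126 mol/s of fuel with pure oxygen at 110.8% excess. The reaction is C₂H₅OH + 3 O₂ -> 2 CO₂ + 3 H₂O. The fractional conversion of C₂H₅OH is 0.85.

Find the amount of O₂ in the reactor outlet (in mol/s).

Stoichiometric O₂ = 3 × 126 = 378 mol/s; O₂ fed = 378 × 2.108 = 796.8 mol/s.
Fuel reacted = 0.85 × 126 → ξ = 107.1 mol/s.
Outlet (n = n₀ + ν ξ):
  C₂H₅OH: 126 − 1(107.1) = 18.9
  O₂: 796.8 − 3(107.1) = 475.5
  CO₂: 0 + 2(107.1) = 214.2
  H₂O: 0 + 3(107.1) = 321.3

476 mol/s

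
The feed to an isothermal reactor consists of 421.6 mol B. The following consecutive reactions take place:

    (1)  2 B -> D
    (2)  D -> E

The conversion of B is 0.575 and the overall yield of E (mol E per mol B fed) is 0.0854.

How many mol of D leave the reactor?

Conversion of B: B consumed = 2ξ₁ = 0.575 × 421.6 → ξ₁ = 121.2 mol.
Yield of E: 1ξ₂ / 421.6 = 0.0854 → ξ₂ = 36 mol.
Outlet amounts (n = n₀ + Σ ν·ξ):
  B: 421.6 − 2(121.2) = 179.2
  D: 0 + 1(121.2) − 1(36) = 85.21
  E: 0 + 1(36) = 36

85.2 mol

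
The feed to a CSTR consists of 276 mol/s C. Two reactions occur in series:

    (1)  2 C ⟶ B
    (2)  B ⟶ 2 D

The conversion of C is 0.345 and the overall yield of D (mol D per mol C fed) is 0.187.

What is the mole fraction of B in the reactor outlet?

Conversion of C: C consumed = 2ξ₁ = 0.345 × 276 → ξ₁ = 47.61 mol/s.
Yield of D: 2ξ₂ / 276 = 0.187 → ξ₂ = 25.81 mol/s.
Outlet amounts (n = n₀ + Σ ν·ξ):
  C: 276 − 2(47.61) = 180.8
  B: 0 + 1(47.61) − 1(25.81) = 21.8
  D: 0 + 2(25.81) = 51.61
Total out = 254.2 mol/s; y_B = 21.8 / 254.2 = 0.08578.

0.0858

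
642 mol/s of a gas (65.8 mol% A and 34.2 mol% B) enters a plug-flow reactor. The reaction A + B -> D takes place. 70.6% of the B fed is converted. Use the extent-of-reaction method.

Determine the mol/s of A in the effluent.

267 mol/s

B reacted = 0.706 × 219.6 = 155 mol/s; ν_B = −1, so ξ = 155/1 = 155 mol/s.
Outlet amounts (n = n₀ + ν ξ):
  A: 422.4 − 1(155) = 267.4
  B: 219.6 − 1(155) = 64.55
  D: 0 + 1(155) = 155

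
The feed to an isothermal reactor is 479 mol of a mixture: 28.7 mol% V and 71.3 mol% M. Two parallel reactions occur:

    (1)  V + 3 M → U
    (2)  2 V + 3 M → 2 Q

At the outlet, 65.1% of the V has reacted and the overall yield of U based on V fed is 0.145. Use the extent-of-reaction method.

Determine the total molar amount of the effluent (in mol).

315 mol

Yield of U: 1ξ₁ / 137.5 = 0.145 → ξ₁ = 19.93 mol.
Conversion of V: 1ξ₁ + 2ξ₂ = 0.651 × 137.5 = 89.49 → ξ₂ = 34.78 mol.
Outlet amounts (n = n₀ + Σ ν·ξ):
  V: 137.5 − 1(19.93) − 2(34.78) = 47.98
  M: 341.5 − 3(19.93) − 3(34.78) = 177.4
  U: 0 + 1(19.93) = 19.93
  Q: 0 + 2(34.78) = 69.56
Total out = 47.98 + 177.4 + 19.93 + 69.56 = 314.9 mol.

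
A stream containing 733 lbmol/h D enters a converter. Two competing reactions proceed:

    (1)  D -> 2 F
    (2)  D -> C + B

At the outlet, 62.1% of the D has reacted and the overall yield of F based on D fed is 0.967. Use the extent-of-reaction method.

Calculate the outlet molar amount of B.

Yield of F: 2ξ₁ / 733 = 0.967 → ξ₁ = 354.4 lbmol/h.
Conversion of D: 1ξ₁ + 1ξ₂ = 0.621 × 733 = 455.2 → ξ₂ = 100.8 lbmol/h.
Outlet amounts (n = n₀ + Σ ν·ξ):
  D: 733 − 1(354.4) − 1(100.8) = 277.8
  F: 0 + 2(354.4) = 708.8
  C: 0 + 1(100.8) = 100.8
  B: 0 + 1(100.8) = 100.8

101 lbmol/h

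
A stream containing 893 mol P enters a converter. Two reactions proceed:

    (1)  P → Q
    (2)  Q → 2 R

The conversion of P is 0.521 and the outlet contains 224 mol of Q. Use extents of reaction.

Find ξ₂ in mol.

Conversion of P: P consumed = 1ξ₁ = 0.521 × 893 → ξ₁ = 465.3 mol.
Q balance: n_Q = 0 + 1ξ₁ − 1ξ₂ = 224 → ξ₂ = (1·465.3 − 224)/1 = 241.3 mol.
Outlet amounts (n = n₀ + Σ ν·ξ):
  P: 893 − 1(465.3) = 427.7
  Q: 0 + 1(465.3) − 1(241.3) = 224
  R: 0 + 2(241.3) = 482.5

ξ₂ = 241 mol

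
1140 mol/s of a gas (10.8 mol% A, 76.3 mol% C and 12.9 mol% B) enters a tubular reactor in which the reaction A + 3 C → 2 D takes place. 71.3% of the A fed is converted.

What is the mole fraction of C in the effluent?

A reacted = 0.713 × 123.1 = 87.78 mol/s; ν_A = −1, so ξ = 87.78/1 = 87.78 mol/s.
Outlet amounts (n = n₀ + ν ξ):
  A: 123.1 − 1(87.78) = 35.34
  C: 869.8 − 3(87.78) = 606.5
  D: 0 + 2(87.78) = 175.6
  B: 147.1 (inert)
Total out = 964.4 mol/s; y_C = 606.5 / 964.4 = 0.6288.

0.629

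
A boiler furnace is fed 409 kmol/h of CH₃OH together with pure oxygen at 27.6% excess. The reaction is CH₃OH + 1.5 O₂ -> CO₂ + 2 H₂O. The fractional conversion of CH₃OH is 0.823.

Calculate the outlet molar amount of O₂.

Stoichiometric O₂ = 1.5 × 409 = 613.5 kmol/h; O₂ fed = 613.5 × 1.276 = 782.8 kmol/h.
Fuel reacted = 0.823 × 409 → ξ = 336.6 kmol/h.
Outlet (n = n₀ + ν ξ):
  CH₃OH: 409 − 1(336.6) = 72.39
  O₂: 782.8 − 1.5(336.6) = 277.9
  CO₂: 0 + 1(336.6) = 336.6
  H₂O: 0 + 2(336.6) = 673.2

278 kmol/h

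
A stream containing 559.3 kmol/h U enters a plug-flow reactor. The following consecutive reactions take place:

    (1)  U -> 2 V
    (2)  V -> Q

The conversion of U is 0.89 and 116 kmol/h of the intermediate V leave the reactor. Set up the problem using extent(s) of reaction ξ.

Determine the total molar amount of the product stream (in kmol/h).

Conversion of U: U consumed = 1ξ₁ = 0.89 × 559.3 → ξ₁ = 497.8 kmol/h.
V balance: n_V = 0 + 2ξ₁ − 1ξ₂ = 116 → ξ₂ = (2·497.8 − 116)/1 = 879.6 kmol/h.
Outlet amounts (n = n₀ + Σ ν·ξ):
  U: 559.3 − 1(497.8) = 61.52
  V: 0 + 2(497.8) − 1(879.6) = 116
  Q: 0 + 1(879.6) = 879.6
Total out = 61.52 + 116 + 879.6 = 1057 kmol/h.

1060 kmol/h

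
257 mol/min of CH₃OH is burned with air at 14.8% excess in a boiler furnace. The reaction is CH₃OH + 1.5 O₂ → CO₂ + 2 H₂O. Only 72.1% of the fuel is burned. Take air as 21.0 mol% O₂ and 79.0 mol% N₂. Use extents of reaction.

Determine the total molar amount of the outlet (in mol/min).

2460 mol/min

Stoichiometric O₂ = 1.5 × 257 = 385.5 mol/min; O₂ fed = 385.5 × 1.148 = 442.6 mol/min.
N₂ fed = 442.6 × 79/21 = 1665 mol/min.
Fuel reacted = 0.721 × 257 → ξ = 185.3 mol/min.
Outlet (n = n₀ + ν ξ):
  CH₃OH: 257 − 1(185.3) = 71.7
  O₂: 442.6 − 1.5(185.3) = 164.6
  N₂: 1665 (inert)
  CO₂: 0 + 1(185.3) = 185.3
  H₂O: 0 + 2(185.3) = 370.6
Total out = 71.7 + 164.6 + 1665 + 185.3 + 370.6 = 2457 mol/min.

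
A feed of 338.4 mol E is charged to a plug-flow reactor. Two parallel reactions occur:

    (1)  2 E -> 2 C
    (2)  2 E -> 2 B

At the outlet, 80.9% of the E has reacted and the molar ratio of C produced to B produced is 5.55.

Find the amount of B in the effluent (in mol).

41.8 mol

Conversion of E: E consumed = 0.809 × 338.4 = 273.8 mol = 2ξ₁ + 2ξ₂.
Selectivity: 2ξ₁ / (2ξ₂) = 5.55 → ξ₁ = 5.55 ξ₂.
Substitute: (2·5.55 + 2) ξ₂ = 273.8 → ξ₂ = 20.9 mol, ξ₁ = 116 mol.
Outlet amounts (n = n₀ + Σ ν·ξ):
  E: 338.4 − 2(116) − 2(20.9) = 64.63
  C: 0 + 2(116) = 232
  B: 0 + 2(20.9) = 41.8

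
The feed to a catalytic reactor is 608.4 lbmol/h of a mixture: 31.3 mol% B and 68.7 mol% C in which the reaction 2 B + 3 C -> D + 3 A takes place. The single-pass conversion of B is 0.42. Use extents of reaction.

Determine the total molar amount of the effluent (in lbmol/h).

B reacted = 0.42 × 190.4 = 79.98 lbmol/h; ν_B = −2, so ξ = 79.98/2 = 39.99 lbmol/h.
Outlet amounts (n = n₀ + ν ξ):
  B: 190.4 − 2(39.99) = 110.4
  C: 418 − 3(39.99) = 298
  D: 0 + 1(39.99) = 39.99
  A: 0 + 3(39.99) = 120
Total out = 110.4 + 298 + 39.99 + 120 = 568.4 lbmol/h.

568 lbmol/h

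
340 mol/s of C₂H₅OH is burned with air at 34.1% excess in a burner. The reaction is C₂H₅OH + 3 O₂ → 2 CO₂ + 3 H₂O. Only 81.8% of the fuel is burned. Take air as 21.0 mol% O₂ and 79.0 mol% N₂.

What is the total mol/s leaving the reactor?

7130 mol/s

Stoichiometric O₂ = 3 × 340 = 1020 mol/s; O₂ fed = 1020 × 1.341 = 1368 mol/s.
N₂ fed = 1368 × 79/21 = 5146 mol/s.
Fuel reacted = 0.818 × 340 → ξ = 278.1 mol/s.
Outlet (n = n₀ + ν ξ):
  C₂H₅OH: 340 − 1(278.1) = 61.88
  O₂: 1368 − 3(278.1) = 533.5
  N₂: 5146 (inert)
  CO₂: 0 + 2(278.1) = 556.2
  H₂O: 0 + 3(278.1) = 834.4
Total out = 61.88 + 533.5 + 5146 + 556.2 + 834.4 = 7132 mol/s.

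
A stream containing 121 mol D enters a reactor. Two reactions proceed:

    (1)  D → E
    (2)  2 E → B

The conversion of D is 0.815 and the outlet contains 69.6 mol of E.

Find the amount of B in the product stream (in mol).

14.5 mol

Conversion of D: D consumed = 1ξ₁ = 0.815 × 121 → ξ₁ = 98.61 mol.
E balance: n_E = 0 + 1ξ₁ − 2ξ₂ = 69.6 → ξ₂ = (1·98.61 − 69.6)/2 = 14.51 mol.
Outlet amounts (n = n₀ + Σ ν·ξ):
  D: 121 − 1(98.61) = 22.39
  E: 0 + 1(98.61) − 2(14.51) = 69.6
  B: 0 + 1(14.51) = 14.51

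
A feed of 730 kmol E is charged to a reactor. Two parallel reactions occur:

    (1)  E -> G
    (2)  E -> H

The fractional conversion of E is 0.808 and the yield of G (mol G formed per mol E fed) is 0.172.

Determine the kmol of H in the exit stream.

Yield of G: 1ξ₁ / 730 = 0.172 → ξ₁ = 125.6 kmol.
Conversion of E: 1ξ₁ + 1ξ₂ = 0.808 × 730 = 589.8 → ξ₂ = 464.3 kmol.
Outlet amounts (n = n₀ + Σ ν·ξ):
  E: 730 − 1(125.6) − 1(464.3) = 140.2
  G: 0 + 1(125.6) = 125.6
  H: 0 + 1(464.3) = 464.3

464 kmol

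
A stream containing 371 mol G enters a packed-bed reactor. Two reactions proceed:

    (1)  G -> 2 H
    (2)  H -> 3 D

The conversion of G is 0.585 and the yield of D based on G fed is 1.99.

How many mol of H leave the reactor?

Conversion of G: G consumed = 1ξ₁ = 0.585 × 371 → ξ₁ = 217 mol.
Yield of D: 3ξ₂ / 371 = 1.99 → ξ₂ = 246.1 mol.
Outlet amounts (n = n₀ + Σ ν·ξ):
  G: 371 − 1(217) = 154
  H: 0 + 2(217) − 1(246.1) = 188
  D: 0 + 3(246.1) = 738.3

188 mol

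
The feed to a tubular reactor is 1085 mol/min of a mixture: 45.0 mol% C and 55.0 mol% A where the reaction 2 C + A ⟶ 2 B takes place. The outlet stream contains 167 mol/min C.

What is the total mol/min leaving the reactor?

924 mol/min

For C: n = n₀ − 2ξ → 167 = 488.2 − 2ξ, giving ξ = 160.6 mol/min.
Outlet amounts (n = n₀ + ν ξ):
  C: 488.2 − 2(160.6) = 167
  A: 596.8 − 1(160.6) = 436.1
  B: 0 + 2(160.6) = 321.2
Total out = 167 + 436.1 + 321.2 = 924.4 mol/min.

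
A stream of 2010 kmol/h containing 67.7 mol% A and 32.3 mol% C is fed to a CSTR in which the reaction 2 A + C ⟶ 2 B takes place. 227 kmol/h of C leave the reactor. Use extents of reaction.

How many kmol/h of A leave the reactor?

516 kmol/h

For C: n = n₀ − 1ξ → 227 = 649.2 − 1ξ, giving ξ = 422.2 kmol/h.
Outlet amounts (n = n₀ + ν ξ):
  A: 1361 − 2(422.2) = 516.3
  C: 649.2 − 1(422.2) = 227
  B: 0 + 2(422.2) = 844.5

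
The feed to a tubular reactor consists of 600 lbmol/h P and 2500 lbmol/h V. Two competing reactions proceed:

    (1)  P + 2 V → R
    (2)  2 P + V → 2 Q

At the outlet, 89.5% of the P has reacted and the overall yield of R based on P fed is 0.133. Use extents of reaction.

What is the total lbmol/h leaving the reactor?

Yield of R: 1ξ₁ / 600 = 0.133 → ξ₁ = 79.8 lbmol/h.
Conversion of P: 1ξ₁ + 2ξ₂ = 0.895 × 600 = 537 → ξ₂ = 228.6 lbmol/h.
Outlet amounts (n = n₀ + Σ ν·ξ):
  P: 600 − 1(79.8) − 2(228.6) = 63
  V: 2500 − 2(79.8) − 1(228.6) = 2112
  R: 0 + 1(79.8) = 79.8
  Q: 0 + 2(228.6) = 457.2
Total out = 63 + 2112 + 79.8 + 457.2 = 2712 lbmol/h.

2710 lbmol/h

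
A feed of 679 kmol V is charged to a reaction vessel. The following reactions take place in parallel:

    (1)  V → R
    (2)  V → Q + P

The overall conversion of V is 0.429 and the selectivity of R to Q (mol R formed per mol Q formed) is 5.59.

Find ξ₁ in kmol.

ξ₁ = 247 kmol

Conversion of V: V consumed = 0.429 × 679 = 291.3 kmol = 1ξ₁ + 1ξ₂.
Selectivity: 1ξ₁ / (1ξ₂) = 5.59 → ξ₁ = 5.59 ξ₂.
Substitute: (1·5.59 + 1) ξ₂ = 291.3 → ξ₂ = 44.2 kmol, ξ₁ = 247.1 kmol.
Outlet amounts (n = n₀ + Σ ν·ξ):
  V: 679 − 1(247.1) − 1(44.2) = 387.7
  R: 0 + 1(247.1) = 247.1
  Q: 0 + 1(44.2) = 44.2
  P: 0 + 1(44.2) = 44.2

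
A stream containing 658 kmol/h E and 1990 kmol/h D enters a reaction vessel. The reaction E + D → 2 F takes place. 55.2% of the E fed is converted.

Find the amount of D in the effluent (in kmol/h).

E reacted = 0.552 × 658 = 363.2 kmol/h; ν_E = −1, so ξ = 363.2/1 = 363.2 kmol/h.
Outlet amounts (n = n₀ + ν ξ):
  E: 658 − 1(363.2) = 294.8
  D: 1990 − 1(363.2) = 1627
  F: 0 + 2(363.2) = 726.4

1630 kmol/h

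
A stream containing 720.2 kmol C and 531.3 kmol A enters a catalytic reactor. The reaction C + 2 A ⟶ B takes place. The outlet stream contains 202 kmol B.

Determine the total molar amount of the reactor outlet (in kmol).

848 kmol

For B: n = n₀ + 1ξ → 202 = 0 + 1ξ, giving ξ = 202 kmol.
Outlet amounts (n = n₀ + ν ξ):
  C: 720.2 − 1(202) = 518.2
  A: 531.3 − 2(202) = 127.3
  B: 0 + 1(202) = 202
Total out = 518.2 + 127.3 + 202 = 847.5 kmol.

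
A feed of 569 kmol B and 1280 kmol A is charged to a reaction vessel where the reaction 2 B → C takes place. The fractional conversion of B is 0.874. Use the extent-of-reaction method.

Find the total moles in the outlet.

B reacted = 0.874 × 569 = 497.3 kmol; ν_B = −2, so ξ = 497.3/2 = 248.7 kmol.
Outlet amounts (n = n₀ + ν ξ):
  B: 569 − 2(248.7) = 71.69
  C: 0 + 1(248.7) = 248.7
  A: 1280 (inert)
Total out = 71.69 + 248.7 + 1280 = 1600 kmol.

1600 kmol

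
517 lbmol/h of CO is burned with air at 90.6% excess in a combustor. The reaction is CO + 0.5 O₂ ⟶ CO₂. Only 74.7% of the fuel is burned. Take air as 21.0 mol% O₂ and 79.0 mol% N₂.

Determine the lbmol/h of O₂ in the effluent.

Stoichiometric O₂ = 0.5 × 517 = 258.5 lbmol/h; O₂ fed = 258.5 × 1.906 = 492.7 lbmol/h.
N₂ fed = 492.7 × 79/21 = 1853 lbmol/h.
Fuel reacted = 0.747 × 517 → ξ = 386.2 lbmol/h.
Outlet (n = n₀ + ν ξ):
  CO: 517 − 1(386.2) = 130.8
  O₂: 492.7 − 0.5(386.2) = 299.6
  N₂: 1853 (inert)
  CO₂: 0 + 1(386.2) = 386.2

300 lbmol/h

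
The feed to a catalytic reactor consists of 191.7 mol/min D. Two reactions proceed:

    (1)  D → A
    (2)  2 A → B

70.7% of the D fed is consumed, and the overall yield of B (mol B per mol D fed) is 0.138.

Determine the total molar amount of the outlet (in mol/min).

165 mol/min

Conversion of D: D consumed = 1ξ₁ = 0.707 × 191.7 → ξ₁ = 135.5 mol/min.
Yield of B: 1ξ₂ / 191.7 = 0.138 → ξ₂ = 26.45 mol/min.
Outlet amounts (n = n₀ + Σ ν·ξ):
  D: 191.7 − 1(135.5) = 56.17
  A: 0 + 1(135.5) − 2(26.45) = 82.62
  B: 0 + 1(26.45) = 26.45
Total out = 56.17 + 82.62 + 26.45 = 165.2 mol/min.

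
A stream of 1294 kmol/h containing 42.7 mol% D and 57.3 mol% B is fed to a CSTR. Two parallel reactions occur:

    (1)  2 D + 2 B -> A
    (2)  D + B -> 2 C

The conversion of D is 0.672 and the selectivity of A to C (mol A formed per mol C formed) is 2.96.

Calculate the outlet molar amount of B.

Conversion of D: D consumed = 0.672 × 552.5 = 371.3 kmol/h = 2ξ₁ + 1ξ₂.
Selectivity: 1ξ₁ / (2ξ₂) = 2.96 → ξ₁ = 5.92 ξ₂.
Substitute: (2·5.92 + 1) ξ₂ = 371.3 → ξ₂ = 28.92 kmol/h, ξ₁ = 171.2 kmol/h.
Outlet amounts (n = n₀ + Σ ν·ξ):
  D: 552.5 − 2(171.2) − 1(28.92) = 181.2
  B: 741.5 − 2(171.2) − 1(28.92) = 370.2
  A: 0 + 1(171.2) = 171.2
  C: 0 + 2(28.92) = 57.84

370 kmol/h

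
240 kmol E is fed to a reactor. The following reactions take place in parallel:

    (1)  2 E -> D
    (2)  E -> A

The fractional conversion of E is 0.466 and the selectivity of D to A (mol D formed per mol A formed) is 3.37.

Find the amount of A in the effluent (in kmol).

Conversion of E: E consumed = 0.466 × 240 = 111.8 kmol = 2ξ₁ + 1ξ₂.
Selectivity: 1ξ₁ / (1ξ₂) = 3.37 → ξ₁ = 3.37 ξ₂.
Substitute: (2·3.37 + 1) ξ₂ = 111.8 → ξ₂ = 14.45 kmol, ξ₁ = 48.7 kmol.
Outlet amounts (n = n₀ + Σ ν·ξ):
  E: 240 − 2(48.7) − 1(14.45) = 128.2
  D: 0 + 1(48.7) = 48.7
  A: 0 + 1(14.45) = 14.45

14.4 kmol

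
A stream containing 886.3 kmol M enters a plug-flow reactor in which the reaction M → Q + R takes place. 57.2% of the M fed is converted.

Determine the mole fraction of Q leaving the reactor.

M reacted = 0.572 × 886.3 = 507 kmol; ν_M = −1, so ξ = 507/1 = 507 kmol.
Outlet amounts (n = n₀ + ν ξ):
  M: 886.3 − 1(507) = 379.3
  Q: 0 + 1(507) = 507
  R: 0 + 1(507) = 507
Total out = 1393 kmol; y_Q = 507 / 1393 = 0.3639.

0.364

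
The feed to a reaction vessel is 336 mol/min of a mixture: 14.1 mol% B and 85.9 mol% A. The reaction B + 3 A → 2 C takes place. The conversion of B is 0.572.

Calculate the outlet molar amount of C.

B reacted = 0.572 × 47.38 = 27.1 mol/min; ν_B = −1, so ξ = 27.1/1 = 27.1 mol/min.
Outlet amounts (n = n₀ + ν ξ):
  B: 47.38 − 1(27.1) = 20.28
  A: 288.6 − 3(27.1) = 207.3
  C: 0 + 2(27.1) = 54.2

54.2 mol/min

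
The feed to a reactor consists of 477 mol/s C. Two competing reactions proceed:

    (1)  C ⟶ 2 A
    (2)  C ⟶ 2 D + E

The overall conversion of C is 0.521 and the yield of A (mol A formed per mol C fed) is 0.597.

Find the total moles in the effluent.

Yield of A: 2ξ₁ / 477 = 0.597 → ξ₁ = 142.4 mol/s.
Conversion of C: 1ξ₁ + 1ξ₂ = 0.521 × 477 = 248.5 → ξ₂ = 106.1 mol/s.
Outlet amounts (n = n₀ + Σ ν·ξ):
  C: 477 − 1(142.4) − 1(106.1) = 228.5
  A: 0 + 2(142.4) = 284.8
  D: 0 + 2(106.1) = 212.3
  E: 0 + 1(106.1) = 106.1
Total out = 228.5 + 284.8 + 212.3 + 106.1 = 831.6 mol/s.

832 mol/s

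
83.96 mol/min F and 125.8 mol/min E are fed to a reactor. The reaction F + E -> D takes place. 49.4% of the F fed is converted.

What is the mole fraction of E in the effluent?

F reacted = 0.494 × 83.96 = 41.48 mol/min; ν_F = −1, so ξ = 41.48/1 = 41.48 mol/min.
Outlet amounts (n = n₀ + ν ξ):
  F: 83.96 − 1(41.48) = 42.48
  E: 125.8 − 1(41.48) = 84.32
  D: 0 + 1(41.48) = 41.48
Total out = 168.3 mol/min; y_E = 84.32 / 168.3 = 0.5011.

0.501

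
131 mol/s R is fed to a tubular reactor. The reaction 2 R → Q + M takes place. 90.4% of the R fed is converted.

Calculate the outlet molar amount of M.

59.2 mol/s

R reacted = 0.904 × 131 = 118.4 mol/s; ν_R = −2, so ξ = 118.4/2 = 59.21 mol/s.
Outlet amounts (n = n₀ + ν ξ):
  R: 131 − 2(59.21) = 12.58
  Q: 0 + 1(59.21) = 59.21
  M: 0 + 1(59.21) = 59.21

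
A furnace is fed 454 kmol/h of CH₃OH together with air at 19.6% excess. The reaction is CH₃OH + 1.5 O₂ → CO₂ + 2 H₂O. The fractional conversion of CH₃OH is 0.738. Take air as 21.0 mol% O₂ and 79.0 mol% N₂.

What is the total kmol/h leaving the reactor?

Stoichiometric O₂ = 1.5 × 454 = 681 kmol/h; O₂ fed = 681 × 1.196 = 814.5 kmol/h.
N₂ fed = 814.5 × 79/21 = 3064 kmol/h.
Fuel reacted = 0.738 × 454 → ξ = 335.1 kmol/h.
Outlet (n = n₀ + ν ξ):
  CH₃OH: 454 − 1(335.1) = 118.9
  O₂: 814.5 − 1.5(335.1) = 311.9
  N₂: 3064 (inert)
  CO₂: 0 + 1(335.1) = 335.1
  H₂O: 0 + 2(335.1) = 670.1
Total out = 118.9 + 311.9 + 3064 + 335.1 + 670.1 = 4500 kmol/h.

4500 kmol/h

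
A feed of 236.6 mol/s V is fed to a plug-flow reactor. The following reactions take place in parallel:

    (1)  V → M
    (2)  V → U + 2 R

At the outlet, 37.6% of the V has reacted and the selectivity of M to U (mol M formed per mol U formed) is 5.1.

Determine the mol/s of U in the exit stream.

Conversion of V: V consumed = 0.376 × 236.6 = 88.96 mol/s = 1ξ₁ + 1ξ₂.
Selectivity: 1ξ₁ / (1ξ₂) = 5.1 → ξ₁ = 5.1 ξ₂.
Substitute: (1·5.1 + 1) ξ₂ = 88.96 → ξ₂ = 14.58 mol/s, ξ₁ = 74.38 mol/s.
Outlet amounts (n = n₀ + Σ ν·ξ):
  V: 236.6 − 1(74.38) − 1(14.58) = 147.6
  M: 0 + 1(74.38) = 74.38
  U: 0 + 1(14.58) = 14.58
  R: 0 + 2(14.58) = 29.17

14.6 mol/s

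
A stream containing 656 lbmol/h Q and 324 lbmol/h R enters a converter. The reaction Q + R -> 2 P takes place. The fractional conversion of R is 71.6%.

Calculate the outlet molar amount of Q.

R reacted = 0.716 × 324 = 232 lbmol/h; ν_R = −1, so ξ = 232/1 = 232 lbmol/h.
Outlet amounts (n = n₀ + ν ξ):
  Q: 656 − 1(232) = 424
  R: 324 − 1(232) = 92.02
  P: 0 + 2(232) = 464

424 lbmol/h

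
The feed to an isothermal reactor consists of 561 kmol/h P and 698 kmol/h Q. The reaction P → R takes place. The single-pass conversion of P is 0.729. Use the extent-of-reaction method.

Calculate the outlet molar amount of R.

409 kmol/h

P reacted = 0.729 × 561 = 409 kmol/h; ν_P = −1, so ξ = 409/1 = 409 kmol/h.
Outlet amounts (n = n₀ + ν ξ):
  P: 561 − 1(409) = 152
  R: 0 + 1(409) = 409
  Q: 698 (inert)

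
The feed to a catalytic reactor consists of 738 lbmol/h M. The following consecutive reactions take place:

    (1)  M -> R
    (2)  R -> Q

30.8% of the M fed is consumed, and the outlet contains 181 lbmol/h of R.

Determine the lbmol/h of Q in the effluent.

Conversion of M: M consumed = 1ξ₁ = 0.308 × 738 → ξ₁ = 227.3 lbmol/h.
R balance: n_R = 0 + 1ξ₁ − 1ξ₂ = 181 → ξ₂ = (1·227.3 − 181)/1 = 46.3 lbmol/h.
Outlet amounts (n = n₀ + Σ ν·ξ):
  M: 738 − 1(227.3) = 510.7
  R: 0 + 1(227.3) − 1(46.3) = 181
  Q: 0 + 1(46.3) = 46.3

46.3 lbmol/h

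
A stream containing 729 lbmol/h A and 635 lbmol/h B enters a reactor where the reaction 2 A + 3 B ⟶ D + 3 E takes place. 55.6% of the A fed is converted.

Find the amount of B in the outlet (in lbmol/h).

27 lbmol/h

A reacted = 0.556 × 729 = 405.3 lbmol/h; ν_A = −2, so ξ = 405.3/2 = 202.7 lbmol/h.
Outlet amounts (n = n₀ + ν ξ):
  A: 729 − 2(202.7) = 323.7
  B: 635 − 3(202.7) = 27.01
  D: 0 + 1(202.7) = 202.7
  E: 0 + 3(202.7) = 608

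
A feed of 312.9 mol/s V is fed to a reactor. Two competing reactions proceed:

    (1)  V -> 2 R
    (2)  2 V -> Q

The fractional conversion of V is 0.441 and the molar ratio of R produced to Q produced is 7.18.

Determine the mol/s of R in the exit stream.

177 mol/s

Conversion of V: V consumed = 0.441 × 312.9 = 138 mol/s = 1ξ₁ + 2ξ₂.
Selectivity: 2ξ₁ / (1ξ₂) = 7.18 → ξ₁ = 3.59 ξ₂.
Substitute: (1·3.59 + 2) ξ₂ = 138 → ξ₂ = 24.68 mol/s, ξ₁ = 88.62 mol/s.
Outlet amounts (n = n₀ + Σ ν·ξ):
  V: 312.9 − 1(88.62) − 2(24.68) = 174.9
  R: 0 + 2(88.62) = 177.2
  Q: 0 + 1(24.68) = 24.68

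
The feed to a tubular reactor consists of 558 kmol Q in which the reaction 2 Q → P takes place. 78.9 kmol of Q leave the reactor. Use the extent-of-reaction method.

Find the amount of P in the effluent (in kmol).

For Q: n = n₀ − 2ξ → 78.9 = 558 − 2ξ, giving ξ = 239.6 kmol.
Outlet amounts (n = n₀ + ν ξ):
  Q: 558 − 2(239.6) = 78.9
  P: 0 + 1(239.6) = 239.6

240 kmol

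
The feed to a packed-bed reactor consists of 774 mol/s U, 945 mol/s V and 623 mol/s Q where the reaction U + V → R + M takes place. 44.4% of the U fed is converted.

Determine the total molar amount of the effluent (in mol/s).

2340 mol/s

U reacted = 0.444 × 774 = 343.7 mol/s; ν_U = −1, so ξ = 343.7/1 = 343.7 mol/s.
Outlet amounts (n = n₀ + ν ξ):
  U: 774 − 1(343.7) = 430.3
  V: 945 − 1(343.7) = 601.3
  R: 0 + 1(343.7) = 343.7
  M: 0 + 1(343.7) = 343.7
  Q: 623 (inert)
Total out = 430.3 + 601.3 + 343.7 + 343.7 + 623 = 2342 mol/s.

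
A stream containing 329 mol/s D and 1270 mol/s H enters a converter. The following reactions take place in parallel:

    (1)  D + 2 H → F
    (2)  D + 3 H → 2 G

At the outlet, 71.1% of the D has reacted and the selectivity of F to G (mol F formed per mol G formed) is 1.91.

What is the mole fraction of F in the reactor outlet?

0.164

Conversion of D: D consumed = 0.711 × 329 = 233.9 mol/s = 1ξ₁ + 1ξ₂.
Selectivity: 1ξ₁ / (2ξ₂) = 1.91 → ξ₁ = 3.82 ξ₂.
Substitute: (1·3.82 + 1) ξ₂ = 233.9 → ξ₂ = 48.53 mol/s, ξ₁ = 185.4 mol/s.
Outlet amounts (n = n₀ + Σ ν·ξ):
  D: 329 − 1(185.4) − 1(48.53) = 95.08
  H: 1270 − 2(185.4) − 3(48.53) = 753.6
  F: 0 + 1(185.4) = 185.4
  G: 0 + 2(48.53) = 97.06
Total out = 1131 mol/s; y_F = 185.4 / 1131 = 0.1639.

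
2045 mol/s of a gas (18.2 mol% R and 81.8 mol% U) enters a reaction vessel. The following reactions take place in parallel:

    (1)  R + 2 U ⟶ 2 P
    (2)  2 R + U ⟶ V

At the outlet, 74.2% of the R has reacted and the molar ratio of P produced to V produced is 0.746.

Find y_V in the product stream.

0.0658

Conversion of R: R consumed = 0.742 × 372.2 = 276.2 mol/s = 1ξ₁ + 2ξ₂.
Selectivity: 2ξ₁ / (1ξ₂) = 0.746 → ξ₁ = 0.373 ξ₂.
Substitute: (1·0.373 + 2) ξ₂ = 276.2 → ξ₂ = 116.4 mol/s, ξ₁ = 43.41 mol/s.
Outlet amounts (n = n₀ + Σ ν·ξ):
  R: 372.2 − 1(43.41) − 2(116.4) = 96.03
  U: 1673 − 2(43.41) − 1(116.4) = 1470
  P: 0 + 2(43.41) = 86.82
  V: 0 + 1(116.4) = 116.4
Total out = 1769 mol/s; y_V = 116.4 / 1769 = 0.06579.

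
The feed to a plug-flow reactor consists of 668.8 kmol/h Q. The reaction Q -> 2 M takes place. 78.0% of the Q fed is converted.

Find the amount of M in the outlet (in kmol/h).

Q reacted = 0.78 × 668.8 = 521.7 kmol/h; ν_Q = −1, so ξ = 521.7/1 = 521.7 kmol/h.
Outlet amounts (n = n₀ + ν ξ):
  Q: 668.8 − 1(521.7) = 147.1
  M: 0 + 2(521.7) = 1043

1040 kmol/h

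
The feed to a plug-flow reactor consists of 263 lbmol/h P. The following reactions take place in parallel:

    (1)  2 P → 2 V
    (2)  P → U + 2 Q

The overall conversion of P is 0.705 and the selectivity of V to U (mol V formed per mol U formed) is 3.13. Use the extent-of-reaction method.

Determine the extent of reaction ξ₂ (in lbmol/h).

Conversion of P: P consumed = 0.705 × 263 = 185.4 lbmol/h = 2ξ₁ + 1ξ₂.
Selectivity: 2ξ₁ / (1ξ₂) = 3.13 → ξ₁ = 1.565 ξ₂.
Substitute: (2·1.565 + 1) ξ₂ = 185.4 → ξ₂ = 44.89 lbmol/h, ξ₁ = 70.26 lbmol/h.
Outlet amounts (n = n₀ + Σ ν·ξ):
  P: 263 − 2(70.26) − 1(44.89) = 77.59
  V: 0 + 2(70.26) = 140.5
  U: 0 + 1(44.89) = 44.89
  Q: 0 + 2(44.89) = 89.79

ξ₂ = 44.9 lbmol/h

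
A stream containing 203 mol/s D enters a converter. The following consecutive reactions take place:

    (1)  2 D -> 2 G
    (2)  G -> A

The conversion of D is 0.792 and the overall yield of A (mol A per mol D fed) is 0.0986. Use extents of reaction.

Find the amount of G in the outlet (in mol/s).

141 mol/s

Conversion of D: D consumed = 2ξ₁ = 0.792 × 203 → ξ₁ = 80.39 mol/s.
Yield of A: 1ξ₂ / 203 = 0.0986 → ξ₂ = 20.02 mol/s.
Outlet amounts (n = n₀ + Σ ν·ξ):
  D: 203 − 2(80.39) = 42.22
  G: 0 + 2(80.39) − 1(20.02) = 140.8
  A: 0 + 1(20.02) = 20.02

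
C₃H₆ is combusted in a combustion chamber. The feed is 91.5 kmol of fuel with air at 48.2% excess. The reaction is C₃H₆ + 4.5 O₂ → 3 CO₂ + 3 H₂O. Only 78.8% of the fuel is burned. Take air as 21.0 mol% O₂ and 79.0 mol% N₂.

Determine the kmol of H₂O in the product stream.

216 kmol

Stoichiometric O₂ = 4.5 × 91.5 = 411.8 kmol; O₂ fed = 411.8 × 1.482 = 610.2 kmol.
N₂ fed = 610.2 × 79/21 = 2296 kmol.
Fuel reacted = 0.788 × 91.5 → ξ = 72.1 kmol.
Outlet (n = n₀ + ν ξ):
  C₃H₆: 91.5 − 1(72.1) = 19.4
  O₂: 610.2 − 4.5(72.1) = 285.8
  N₂: 2296 (inert)
  CO₂: 0 + 3(72.1) = 216.3
  H₂O: 0 + 3(72.1) = 216.3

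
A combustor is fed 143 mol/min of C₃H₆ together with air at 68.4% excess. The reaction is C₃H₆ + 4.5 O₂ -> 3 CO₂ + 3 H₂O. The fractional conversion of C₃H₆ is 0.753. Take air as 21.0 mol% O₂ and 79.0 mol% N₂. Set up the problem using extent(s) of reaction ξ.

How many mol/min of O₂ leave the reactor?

Stoichiometric O₂ = 4.5 × 143 = 643.5 mol/min; O₂ fed = 643.5 × 1.684 = 1084 mol/min.
N₂ fed = 1084 × 79/21 = 4077 mol/min.
Fuel reacted = 0.753 × 143 → ξ = 107.7 mol/min.
Outlet (n = n₀ + ν ξ):
  C₃H₆: 143 − 1(107.7) = 35.32
  O₂: 1084 − 4.5(107.7) = 599.1
  N₂: 4077 (inert)
  CO₂: 0 + 3(107.7) = 323
  H₂O: 0 + 3(107.7) = 323

599 mol/min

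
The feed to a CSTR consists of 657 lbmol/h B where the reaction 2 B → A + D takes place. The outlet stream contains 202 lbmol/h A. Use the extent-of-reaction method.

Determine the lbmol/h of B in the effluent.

For A: n = n₀ + 1ξ → 202 = 0 + 1ξ, giving ξ = 202 lbmol/h.
Outlet amounts (n = n₀ + ν ξ):
  B: 657 − 2(202) = 253
  A: 0 + 1(202) = 202
  D: 0 + 1(202) = 202

253 lbmol/h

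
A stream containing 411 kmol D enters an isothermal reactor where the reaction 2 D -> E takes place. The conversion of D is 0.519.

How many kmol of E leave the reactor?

107 kmol

D reacted = 0.519 × 411 = 213.3 kmol; ν_D = −2, so ξ = 213.3/2 = 106.7 kmol.
Outlet amounts (n = n₀ + ν ξ):
  D: 411 − 2(106.7) = 197.7
  E: 0 + 1(106.7) = 106.7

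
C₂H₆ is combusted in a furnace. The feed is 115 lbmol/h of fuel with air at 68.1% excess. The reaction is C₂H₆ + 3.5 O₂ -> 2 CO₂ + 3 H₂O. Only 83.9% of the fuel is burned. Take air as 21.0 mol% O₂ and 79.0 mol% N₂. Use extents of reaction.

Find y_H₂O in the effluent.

Stoichiometric O₂ = 3.5 × 115 = 402.5 lbmol/h; O₂ fed = 402.5 × 1.681 = 676.6 lbmol/h.
N₂ fed = 676.6 × 79/21 = 2545 lbmol/h.
Fuel reacted = 0.839 × 115 → ξ = 96.48 lbmol/h.
Outlet (n = n₀ + ν ξ):
  C₂H₆: 115 − 1(96.48) = 18.52
  O₂: 676.6 − 3.5(96.48) = 338.9
  N₂: 2545 (inert)
  CO₂: 0 + 2(96.48) = 193
  H₂O: 0 + 3(96.48) = 289.5
Total out = 3385 lbmol/h; y_H₂O = 289.5 / 3385 = 0.08551.

0.0855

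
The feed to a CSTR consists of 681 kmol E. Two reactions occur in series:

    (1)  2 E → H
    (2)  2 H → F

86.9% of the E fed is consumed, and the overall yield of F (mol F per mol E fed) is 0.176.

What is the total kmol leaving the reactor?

265 kmol

Conversion of E: E consumed = 2ξ₁ = 0.869 × 681 → ξ₁ = 295.9 kmol.
Yield of F: 1ξ₂ / 681 = 0.176 → ξ₂ = 119.9 kmol.
Outlet amounts (n = n₀ + Σ ν·ξ):
  E: 681 − 2(295.9) = 89.21
  H: 0 + 1(295.9) − 2(119.9) = 56.18
  F: 0 + 1(119.9) = 119.9
Total out = 89.21 + 56.18 + 119.9 = 265.2 kmol.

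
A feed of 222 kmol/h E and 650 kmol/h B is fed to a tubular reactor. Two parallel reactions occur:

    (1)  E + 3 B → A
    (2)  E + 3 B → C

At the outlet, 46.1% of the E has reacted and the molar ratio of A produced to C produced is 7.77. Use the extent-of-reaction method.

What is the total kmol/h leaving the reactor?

565 kmol/h

Conversion of E: E consumed = 0.461 × 222 = 102.3 kmol/h = 1ξ₁ + 1ξ₂.
Selectivity: 1ξ₁ / (1ξ₂) = 7.77 → ξ₁ = 7.77 ξ₂.
Substitute: (1·7.77 + 1) ξ₂ = 102.3 → ξ₂ = 11.67 kmol/h, ξ₁ = 90.67 kmol/h.
Outlet amounts (n = n₀ + Σ ν·ξ):
  E: 222 − 1(90.67) − 1(11.67) = 119.7
  B: 650 − 3(90.67) − 3(11.67) = 343
  A: 0 + 1(90.67) = 90.67
  C: 0 + 1(11.67) = 11.67
Total out = 119.7 + 343 + 90.67 + 11.67 = 565 kmol/h.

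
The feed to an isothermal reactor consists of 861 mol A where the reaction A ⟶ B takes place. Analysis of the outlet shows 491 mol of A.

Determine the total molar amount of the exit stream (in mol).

861 mol

For A: n = n₀ − 1ξ → 491 = 861 − 1ξ, giving ξ = 370 mol.
Outlet amounts (n = n₀ + ν ξ):
  A: 861 − 1(370) = 491
  B: 0 + 1(370) = 370
Total out = 491 + 370 = 861 mol.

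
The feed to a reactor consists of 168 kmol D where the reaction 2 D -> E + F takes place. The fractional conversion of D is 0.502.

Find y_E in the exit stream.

D reacted = 0.502 × 168 = 84.34 kmol; ν_D = −2, so ξ = 84.34/2 = 42.17 kmol.
Outlet amounts (n = n₀ + ν ξ):
  D: 168 − 2(42.17) = 83.66
  E: 0 + 1(42.17) = 42.17
  F: 0 + 1(42.17) = 42.17
Total out = 168 kmol; y_E = 42.17 / 168 = 0.251.

0.251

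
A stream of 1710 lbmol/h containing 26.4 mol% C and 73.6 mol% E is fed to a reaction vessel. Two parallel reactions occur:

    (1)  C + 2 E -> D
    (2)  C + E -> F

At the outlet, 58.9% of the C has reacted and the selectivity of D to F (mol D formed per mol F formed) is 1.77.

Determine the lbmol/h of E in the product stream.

823 lbmol/h

Conversion of C: C consumed = 0.589 × 451.4 = 265.9 lbmol/h = 1ξ₁ + 1ξ₂.
Selectivity: 1ξ₁ / (1ξ₂) = 1.77 → ξ₁ = 1.77 ξ₂.
Substitute: (1·1.77 + 1) ξ₂ = 265.9 → ξ₂ = 95.99 lbmol/h, ξ₁ = 169.9 lbmol/h.
Outlet amounts (n = n₀ + Σ ν·ξ):
  C: 451.4 − 1(169.9) − 1(95.99) = 185.5
  E: 1259 − 2(169.9) − 1(95.99) = 822.8
  D: 0 + 1(169.9) = 169.9
  F: 0 + 1(95.99) = 95.99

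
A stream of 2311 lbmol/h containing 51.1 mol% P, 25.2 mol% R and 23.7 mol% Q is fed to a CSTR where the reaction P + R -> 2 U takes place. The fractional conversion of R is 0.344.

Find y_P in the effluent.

R reacted = 0.344 × 582.4 = 200.3 lbmol/h; ν_R = −1, so ξ = 200.3/1 = 200.3 lbmol/h.
Outlet amounts (n = n₀ + ν ξ):
  P: 1181 − 1(200.3) = 980.6
  R: 582.4 − 1(200.3) = 382
  U: 0 + 2(200.3) = 400.7
  Q: 547.7 (inert)
Total out = 2311 lbmol/h; y_P = 980.6 / 2311 = 0.4243.

0.424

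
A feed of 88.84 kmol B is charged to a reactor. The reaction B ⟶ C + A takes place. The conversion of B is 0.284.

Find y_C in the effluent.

B reacted = 0.284 × 88.84 = 25.23 kmol; ν_B = −1, so ξ = 25.23/1 = 25.23 kmol.
Outlet amounts (n = n₀ + ν ξ):
  B: 88.84 − 1(25.23) = 63.61
  C: 0 + 1(25.23) = 25.23
  A: 0 + 1(25.23) = 25.23
Total out = 114.1 kmol; y_C = 25.23 / 114.1 = 0.2212.

0.221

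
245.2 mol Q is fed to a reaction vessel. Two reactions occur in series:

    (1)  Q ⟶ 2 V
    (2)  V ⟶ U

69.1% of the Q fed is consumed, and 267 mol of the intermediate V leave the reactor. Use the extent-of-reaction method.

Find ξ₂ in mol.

ξ₂ = 71.9 mol

Conversion of Q: Q consumed = 1ξ₁ = 0.691 × 245.2 → ξ₁ = 169.4 mol.
V balance: n_V = 0 + 2ξ₁ − 1ξ₂ = 267 → ξ₂ = (2·169.4 − 267)/1 = 71.87 mol.
Outlet amounts (n = n₀ + Σ ν·ξ):
  Q: 245.2 − 1(169.4) = 75.77
  V: 0 + 2(169.4) − 1(71.87) = 267
  U: 0 + 1(71.87) = 71.87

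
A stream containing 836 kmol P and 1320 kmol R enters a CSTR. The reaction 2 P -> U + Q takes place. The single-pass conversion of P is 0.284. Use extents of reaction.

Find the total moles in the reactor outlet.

2160 kmol

P reacted = 0.284 × 836 = 237.4 kmol; ν_P = −2, so ξ = 237.4/2 = 118.7 kmol.
Outlet amounts (n = n₀ + ν ξ):
  P: 836 − 2(118.7) = 598.6
  U: 0 + 1(118.7) = 118.7
  Q: 0 + 1(118.7) = 118.7
  R: 1320 (inert)
Total out = 598.6 + 118.7 + 118.7 + 1320 = 2156 kmol.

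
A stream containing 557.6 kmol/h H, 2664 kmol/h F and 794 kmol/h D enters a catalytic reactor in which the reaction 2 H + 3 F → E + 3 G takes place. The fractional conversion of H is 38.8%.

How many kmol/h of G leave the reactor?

325 kmol/h

H reacted = 0.388 × 557.6 = 216.3 kmol/h; ν_H = −2, so ξ = 216.3/2 = 108.2 kmol/h.
Outlet amounts (n = n₀ + ν ξ):
  H: 557.6 − 2(108.2) = 341.3
  F: 2664 − 3(108.2) = 2339
  E: 0 + 1(108.2) = 108.2
  G: 0 + 3(108.2) = 324.5
  D: 794 (inert)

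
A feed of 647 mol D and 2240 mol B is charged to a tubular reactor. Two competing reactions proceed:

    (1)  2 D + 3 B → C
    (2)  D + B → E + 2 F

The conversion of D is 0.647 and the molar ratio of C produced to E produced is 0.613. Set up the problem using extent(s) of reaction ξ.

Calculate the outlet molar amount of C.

115 mol

Conversion of D: D consumed = 0.647 × 647 = 418.6 mol = 2ξ₁ + 1ξ₂.
Selectivity: 1ξ₁ / (1ξ₂) = 0.613 → ξ₁ = 0.613 ξ₂.
Substitute: (2·0.613 + 1) ξ₂ = 418.6 → ξ₂ = 188.1 mol, ξ₁ = 115.3 mol.
Outlet amounts (n = n₀ + Σ ν·ξ):
  D: 647 − 2(115.3) − 1(188.1) = 228.4
  B: 2240 − 3(115.3) − 1(188.1) = 1706
  C: 0 + 1(115.3) = 115.3
  E: 0 + 1(188.1) = 188.1
  F: 0 + 2(188.1) = 376.1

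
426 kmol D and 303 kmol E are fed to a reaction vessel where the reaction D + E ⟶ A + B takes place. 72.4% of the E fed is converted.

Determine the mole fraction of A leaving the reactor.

0.301

E reacted = 0.724 × 303 = 219.4 kmol; ν_E = −1, so ξ = 219.4/1 = 219.4 kmol.
Outlet amounts (n = n₀ + ν ξ):
  D: 426 − 1(219.4) = 206.6
  E: 303 − 1(219.4) = 83.63
  A: 0 + 1(219.4) = 219.4
  B: 0 + 1(219.4) = 219.4
Total out = 729 kmol; y_A = 219.4 / 729 = 0.3009.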